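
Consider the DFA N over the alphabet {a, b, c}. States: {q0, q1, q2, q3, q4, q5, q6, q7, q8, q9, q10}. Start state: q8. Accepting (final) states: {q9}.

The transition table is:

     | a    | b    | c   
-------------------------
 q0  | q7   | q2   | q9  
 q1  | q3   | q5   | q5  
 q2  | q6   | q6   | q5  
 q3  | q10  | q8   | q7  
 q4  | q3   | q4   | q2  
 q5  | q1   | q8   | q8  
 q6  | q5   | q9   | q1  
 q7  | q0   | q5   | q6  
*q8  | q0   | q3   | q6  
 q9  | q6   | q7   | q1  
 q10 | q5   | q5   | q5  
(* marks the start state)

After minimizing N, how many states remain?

States {q4} cannot be reached from the start state, so discard them.
Initial partition by acceptance: {q9} | {q0,q1,q2,q3,q5,q6,q7,q8,q10}.
On input b, block {q0,q1,q2,q3,q5,q6,q7,q8,q10} splits into {q0,q1,q2,q3,q5,q7,q8,q10} and {q6}.
On input a, block {q0,q1,q2,q3,q5,q7,q8,q10} splits into {q0,q1,q3,q5,q7,q8,q10} and {q2}.
Refine {q0,q1,q3,q5,q7,q8,q10} on symbol b: members go to different blocks, giving {q1,q3,q5,q7,q8,q10} and {q0}.
On input a, block {q1,q3,q5,q7,q8,q10} splits into {q1,q3,q5,q10} and {q7,q8}.
On input b, block {q1,q3,q5,q10} splits into {q1,q10} and {q3,q5}.
Stable partition: {q9} | {q1,q10} | {q6} | {q2} | {q0} | {q7,q8} | {q3,q5} — 7 equivalence classes.

7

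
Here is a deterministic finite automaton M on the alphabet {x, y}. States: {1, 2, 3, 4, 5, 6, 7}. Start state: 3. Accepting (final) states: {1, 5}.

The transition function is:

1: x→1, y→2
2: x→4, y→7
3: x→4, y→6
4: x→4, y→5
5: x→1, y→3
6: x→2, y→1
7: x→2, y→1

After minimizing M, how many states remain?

Every state is reachable, so we keep all 7.
Initial partition by acceptance: {1,5} | {2,3,4,6,7}.
Refine {2,3,4,6,7} on symbol y: members go to different blocks, giving {4,6,7} and {2,3}.
On input x, block {4,6,7} splits into {6,7} and {4}.
Stable partition: {1,5} | {6,7} | {2,3} | {4} — 4 equivalence classes.

4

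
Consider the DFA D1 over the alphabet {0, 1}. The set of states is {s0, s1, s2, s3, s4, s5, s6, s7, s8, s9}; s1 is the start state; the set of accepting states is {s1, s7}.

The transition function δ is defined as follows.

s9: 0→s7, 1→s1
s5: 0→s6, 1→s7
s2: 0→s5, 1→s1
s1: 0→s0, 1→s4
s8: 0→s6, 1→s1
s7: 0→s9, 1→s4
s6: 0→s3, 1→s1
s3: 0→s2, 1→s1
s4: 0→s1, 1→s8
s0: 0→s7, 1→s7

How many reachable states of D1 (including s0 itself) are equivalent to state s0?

Every state is reachable, so we keep all 10.
P0 = {s1,s7} | {s0,s2,s3,s4,s5,s6,s8,s9}.
On input 0, block {s0,s2,s3,s4,s5,s6,s8,s9} splits into {s2,s3,s5,s6,s8} and {s0,s4,s9}.
On input 1, block {s0,s4,s9} splits into {s0,s9} and {s4}.
Stable partition: {s1,s7} | {s2,s3,s5,s6,s8} | {s0,s9} | {s4} — 4 equivalence classes.
State s0 belongs to the block {s0,s9}, which has 2 states.

2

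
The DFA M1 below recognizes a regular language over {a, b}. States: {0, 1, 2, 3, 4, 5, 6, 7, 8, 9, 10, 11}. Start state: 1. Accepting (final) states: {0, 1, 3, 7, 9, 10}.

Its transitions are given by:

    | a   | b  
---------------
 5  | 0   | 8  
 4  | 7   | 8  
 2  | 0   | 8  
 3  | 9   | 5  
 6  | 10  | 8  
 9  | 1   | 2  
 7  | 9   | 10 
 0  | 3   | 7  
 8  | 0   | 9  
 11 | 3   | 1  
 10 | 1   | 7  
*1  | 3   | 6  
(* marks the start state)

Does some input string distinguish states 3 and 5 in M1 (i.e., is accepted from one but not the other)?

Yes

First remove the unreachable states {4,11}; 10 states remain.
Start with accepting vs non-accepting: {0,1,3,7,9,10} | {2,5,6,8}.
Split {0,1,3,7,9,10} by δ(·,b) → {0,7,10} and {1,3,9}.
Split {2,5,6,8} by δ(·,b) → {2,5,6} and {8}.
No further refinement is possible. Final partition (4 blocks): {0,7,10} | {2,5,6} | {1,3,9} | {8}.
3 and 5 end up in different blocks, so they are distinguishable. For instance, the string 'ε' is accepted from only 3.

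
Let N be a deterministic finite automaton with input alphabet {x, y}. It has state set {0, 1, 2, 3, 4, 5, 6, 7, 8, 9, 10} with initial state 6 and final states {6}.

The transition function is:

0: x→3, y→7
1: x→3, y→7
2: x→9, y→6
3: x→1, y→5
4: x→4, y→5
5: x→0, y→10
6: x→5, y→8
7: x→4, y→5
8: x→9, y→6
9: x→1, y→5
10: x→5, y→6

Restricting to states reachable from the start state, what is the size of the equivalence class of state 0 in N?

2

States {2} cannot be reached from the start state, so discard them.
Initial partition by acceptance: {6} | {0,1,3,4,5,7,8,9,10}.
Split {0,1,3,4,5,7,8,9,10} by δ(·,y) → {0,1,3,4,5,7,9} and {8,10}.
On input y, block {0,1,3,4,5,7,9} splits into {0,1,3,4,7,9} and {5}.
Refine {0,1,3,4,7,9} on symbol y: members go to different blocks, giving {3,4,7,9} and {0,1}.
Split {3,4,7,9} by δ(·,x) → {3,9} and {4,7}.
Split {8,10} by δ(·,x) → {8} and {10}.
No further refinement is possible. Final partition (7 blocks): {6} | {3,9} | {8} | {5} | {0,1} | {4,7} | {10}.
The equivalence class containing 0 is {0,1}, of size 2.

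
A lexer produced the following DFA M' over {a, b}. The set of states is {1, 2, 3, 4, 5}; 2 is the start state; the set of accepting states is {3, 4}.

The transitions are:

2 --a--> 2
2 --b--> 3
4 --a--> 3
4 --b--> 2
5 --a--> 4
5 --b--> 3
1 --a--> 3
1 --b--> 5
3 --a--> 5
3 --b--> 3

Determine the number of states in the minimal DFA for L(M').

4

First remove the unreachable states {1}; 4 states remain.
Start with accepting vs non-accepting: {3,4} | {2,5}.
Split {3,4} by δ(·,a) → {3} and {4}.
On input a, block {2,5} splits into {2} and {5}.
Stable partition: {3} | {2} | {4} | {5} — 4 equivalence classes.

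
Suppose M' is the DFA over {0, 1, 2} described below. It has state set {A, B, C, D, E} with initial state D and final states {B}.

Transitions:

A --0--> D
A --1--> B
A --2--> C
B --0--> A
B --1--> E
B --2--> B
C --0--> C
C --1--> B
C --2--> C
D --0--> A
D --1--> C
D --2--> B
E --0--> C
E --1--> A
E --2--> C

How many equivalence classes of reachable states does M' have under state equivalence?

5

All states are reachable from the start state.
Start with accepting vs non-accepting: {B} | {A,C,D,E}.
Refine {A,C,D,E} on symbol 1: members go to different blocks, giving {A,C} and {D,E}.
Refine {A,C} on symbol 0: members go to different blocks, giving {A} and {C}.
Split {D,E} by δ(·,0) → {D} and {E}.
The partition is now stable with 5 blocks: {B} | {A} | {D} | {C} | {E}.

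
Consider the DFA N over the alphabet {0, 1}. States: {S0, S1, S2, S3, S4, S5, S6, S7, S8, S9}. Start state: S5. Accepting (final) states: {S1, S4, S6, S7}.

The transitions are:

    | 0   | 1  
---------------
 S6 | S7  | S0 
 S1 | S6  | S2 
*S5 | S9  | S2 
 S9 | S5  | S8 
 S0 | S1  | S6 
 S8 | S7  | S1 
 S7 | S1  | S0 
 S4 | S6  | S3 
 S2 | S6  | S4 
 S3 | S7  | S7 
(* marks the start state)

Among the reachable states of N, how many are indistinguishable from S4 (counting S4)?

4

P0 = {S1,S4,S6,S7} | {S0,S2,S3,S5,S8,S9}.
Split {S0,S2,S3,S5,S8,S9} by δ(·,0) → {S0,S2,S3,S8} and {S5,S9}.
The partition is now stable with 3 blocks: {S1,S4,S6,S7} | {S0,S2,S3,S8} | {S5,S9}.
State S4 belongs to the block {S1,S4,S6,S7}, which has 4 states.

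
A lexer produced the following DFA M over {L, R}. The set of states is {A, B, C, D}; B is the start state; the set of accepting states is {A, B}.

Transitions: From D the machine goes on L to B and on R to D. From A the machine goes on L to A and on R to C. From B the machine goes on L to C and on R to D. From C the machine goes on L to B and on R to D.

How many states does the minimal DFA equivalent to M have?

Reachable states from the start: {B,C,D}. Unreachable: {A} — drop them.
P0 = {B} | {C,D}.
Stable partition: {B} | {C,D} — 2 equivalence classes.

2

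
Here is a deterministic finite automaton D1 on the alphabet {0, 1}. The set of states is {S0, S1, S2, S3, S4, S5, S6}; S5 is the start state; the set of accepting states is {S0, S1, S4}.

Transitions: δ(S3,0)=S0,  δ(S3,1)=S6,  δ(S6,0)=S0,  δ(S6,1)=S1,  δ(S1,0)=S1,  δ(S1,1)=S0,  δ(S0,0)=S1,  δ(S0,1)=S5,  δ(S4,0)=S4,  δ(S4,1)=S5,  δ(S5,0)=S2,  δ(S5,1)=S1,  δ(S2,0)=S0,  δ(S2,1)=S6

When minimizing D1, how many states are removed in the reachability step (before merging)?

Starting at S5 and following transitions, the reachable set is {S0, S1, S2, S5, S6}. That leaves S3, S4 unreachable — 2 in total.

2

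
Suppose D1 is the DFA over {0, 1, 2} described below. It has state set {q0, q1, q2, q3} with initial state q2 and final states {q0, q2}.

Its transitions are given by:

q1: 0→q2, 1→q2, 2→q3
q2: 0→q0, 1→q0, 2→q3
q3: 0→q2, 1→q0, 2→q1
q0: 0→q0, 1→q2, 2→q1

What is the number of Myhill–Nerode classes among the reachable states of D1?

Start with accepting vs non-accepting: {q0,q2} | {q1,q3}.
No further refinement is possible. Final partition (2 blocks): {q0,q2} | {q1,q3}.

2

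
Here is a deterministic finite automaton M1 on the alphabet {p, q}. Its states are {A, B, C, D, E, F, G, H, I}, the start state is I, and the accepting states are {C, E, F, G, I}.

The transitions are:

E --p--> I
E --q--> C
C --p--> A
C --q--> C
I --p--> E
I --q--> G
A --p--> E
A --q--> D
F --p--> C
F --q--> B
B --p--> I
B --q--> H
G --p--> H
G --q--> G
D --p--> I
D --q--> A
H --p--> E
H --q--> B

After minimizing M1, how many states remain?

3

Reachable states from the start: {A,B,C,D,E,G,H,I}. Unreachable: {F} — drop them.
P0 = {C,E,G,I} | {A,B,D,H}.
Refine {C,E,G,I} on symbol p: members go to different blocks, giving {C,G} and {E,I}.
Stable partition: {C,G} | {A,B,D,H} | {E,I} — 3 equivalence classes.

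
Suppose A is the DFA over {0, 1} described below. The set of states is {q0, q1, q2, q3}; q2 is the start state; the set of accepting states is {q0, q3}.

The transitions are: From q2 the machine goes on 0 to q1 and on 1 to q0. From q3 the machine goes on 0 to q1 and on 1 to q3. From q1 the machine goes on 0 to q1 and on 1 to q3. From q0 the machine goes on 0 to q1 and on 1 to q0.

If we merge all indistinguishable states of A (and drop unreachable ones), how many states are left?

2

All states are reachable from the start state.
Initial partition by acceptance: {q0,q3} | {q1,q2}.
Stable partition: {q0,q3} | {q1,q2} — 2 equivalence classes.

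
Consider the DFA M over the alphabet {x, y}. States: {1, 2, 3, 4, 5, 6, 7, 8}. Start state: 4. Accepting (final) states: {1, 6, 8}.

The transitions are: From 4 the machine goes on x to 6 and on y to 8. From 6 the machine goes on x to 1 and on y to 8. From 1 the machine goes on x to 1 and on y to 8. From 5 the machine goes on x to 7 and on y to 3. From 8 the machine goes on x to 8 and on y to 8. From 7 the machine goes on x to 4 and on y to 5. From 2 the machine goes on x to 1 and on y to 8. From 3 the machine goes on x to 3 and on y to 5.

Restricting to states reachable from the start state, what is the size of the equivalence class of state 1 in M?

Reachable states from the start: {1,4,6,8}. Unreachable: {2,3,5,7} — drop them.
P0 = {1,6,8} | {4}.
No further refinement is possible. Final partition (2 blocks): {1,6,8} | {4}.
The equivalence class containing 1 is {1,6,8}, of size 3.

3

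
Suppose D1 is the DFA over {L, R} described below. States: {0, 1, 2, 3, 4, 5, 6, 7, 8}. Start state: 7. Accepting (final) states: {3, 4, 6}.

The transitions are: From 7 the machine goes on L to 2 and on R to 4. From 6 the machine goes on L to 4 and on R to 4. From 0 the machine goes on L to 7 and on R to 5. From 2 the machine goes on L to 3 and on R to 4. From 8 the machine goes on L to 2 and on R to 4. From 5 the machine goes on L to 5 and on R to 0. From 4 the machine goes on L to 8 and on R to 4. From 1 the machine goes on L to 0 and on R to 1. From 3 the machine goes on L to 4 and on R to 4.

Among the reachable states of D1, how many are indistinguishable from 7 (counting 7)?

2

States {0,1,5,6} cannot be reached from the start state, so discard them.
P0 = {3,4} | {2,7,8}.
Refine {3,4} on symbol L: members go to different blocks, giving {3} and {4}.
On input L, block {2,7,8} splits into {7,8} and {2}.
The partition is now stable with 4 blocks: {3} | {7,8} | {4} | {2}.
State 7 belongs to the block {7,8}, which has 2 states.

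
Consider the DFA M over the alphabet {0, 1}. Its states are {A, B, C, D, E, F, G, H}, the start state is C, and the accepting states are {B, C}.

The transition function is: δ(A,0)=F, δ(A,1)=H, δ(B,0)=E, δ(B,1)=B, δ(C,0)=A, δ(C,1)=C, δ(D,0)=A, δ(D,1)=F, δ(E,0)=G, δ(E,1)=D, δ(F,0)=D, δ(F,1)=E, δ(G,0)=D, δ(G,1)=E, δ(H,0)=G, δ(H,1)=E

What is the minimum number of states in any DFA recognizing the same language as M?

2

Reachable states from the start: {A,C,D,E,F,G,H}. Unreachable: {B} — drop them.
Start with accepting vs non-accepting: {C} | {A,D,E,F,G,H}.
The partition is now stable with 2 blocks: {C} | {A,D,E,F,G,H}.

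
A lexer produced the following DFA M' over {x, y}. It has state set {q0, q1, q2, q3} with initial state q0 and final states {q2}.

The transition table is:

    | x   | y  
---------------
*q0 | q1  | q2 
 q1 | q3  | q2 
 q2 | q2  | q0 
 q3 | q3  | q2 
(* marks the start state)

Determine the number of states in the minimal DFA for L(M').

Every state is reachable, so we keep all 4.
Start with accepting vs non-accepting: {q2} | {q0,q1,q3}.
The partition is now stable with 2 blocks: {q2} | {q0,q1,q3}.

2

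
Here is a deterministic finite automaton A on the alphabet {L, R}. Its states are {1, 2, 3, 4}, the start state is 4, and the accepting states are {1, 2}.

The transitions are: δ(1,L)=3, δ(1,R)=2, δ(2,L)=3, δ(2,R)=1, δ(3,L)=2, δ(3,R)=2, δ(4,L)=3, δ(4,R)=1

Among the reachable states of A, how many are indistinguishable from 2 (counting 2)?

P0 = {1,2} | {3,4}.
Split {3,4} by δ(·,L) → {3} and {4}.
Stable partition: {1,2} | {3} | {4} — 3 equivalence classes.
State 2 belongs to the block {1,2}, which has 2 states.

2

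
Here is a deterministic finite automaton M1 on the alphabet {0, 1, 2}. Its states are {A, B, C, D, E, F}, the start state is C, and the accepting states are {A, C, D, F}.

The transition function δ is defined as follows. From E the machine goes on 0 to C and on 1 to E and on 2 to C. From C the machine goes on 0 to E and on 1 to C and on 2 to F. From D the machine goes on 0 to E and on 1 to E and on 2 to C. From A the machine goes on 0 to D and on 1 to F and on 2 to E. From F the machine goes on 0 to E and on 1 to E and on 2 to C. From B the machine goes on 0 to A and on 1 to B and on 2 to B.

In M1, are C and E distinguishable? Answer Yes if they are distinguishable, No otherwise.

Reachable states from the start: {C,E,F}. Unreachable: {A,B,D} — drop them.
Initial partition by acceptance: {C,F} | {E}.
Split {C,F} by δ(·,1) → {C} and {F}.
No further refinement is possible. Final partition (3 blocks): {C} | {E} | {F}.
C and E end up in different blocks, so they are distinguishable. For instance, the string 'ε' is accepted from only C.

Yes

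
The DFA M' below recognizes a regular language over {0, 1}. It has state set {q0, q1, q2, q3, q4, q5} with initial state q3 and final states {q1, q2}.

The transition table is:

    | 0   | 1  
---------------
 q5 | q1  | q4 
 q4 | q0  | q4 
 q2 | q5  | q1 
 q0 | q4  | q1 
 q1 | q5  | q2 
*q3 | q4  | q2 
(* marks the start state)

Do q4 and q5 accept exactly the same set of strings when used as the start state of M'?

No

All states are reachable from the start state.
Initial partition by acceptance: {q1,q2} | {q0,q3,q4,q5}.
On input 0, block {q0,q3,q4,q5} splits into {q0,q3,q4} and {q5}.
Refine {q0,q3,q4} on symbol 1: members go to different blocks, giving {q0,q3} and {q4}.
The partition is now stable with 4 blocks: {q1,q2} | {q0,q3} | {q5} | {q4}.
q4 and q5 end up in different blocks, so they are distinguishable. For instance, the string '0' is accepted from only q5.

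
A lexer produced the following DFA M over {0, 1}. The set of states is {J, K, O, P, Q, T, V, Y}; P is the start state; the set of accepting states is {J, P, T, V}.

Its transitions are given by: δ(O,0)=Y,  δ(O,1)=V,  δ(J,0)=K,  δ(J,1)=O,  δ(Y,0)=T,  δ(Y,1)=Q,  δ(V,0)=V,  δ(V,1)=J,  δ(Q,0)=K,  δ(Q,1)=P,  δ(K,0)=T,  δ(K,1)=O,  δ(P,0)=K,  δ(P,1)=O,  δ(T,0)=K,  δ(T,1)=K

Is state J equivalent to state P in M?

Yes

All states are reachable from the start state.
Initial partition by acceptance: {J,P,T,V} | {K,O,Q,Y}.
Split {J,P,T,V} by δ(·,0) → {J,P,T} and {V}.
On input 0, block {K,O,Q,Y} splits into {K,Y} and {O,Q}.
Refine {J,P,T} on symbol 1: members go to different blocks, giving {J,P} and {T}.
Split {O,Q} by δ(·,1) → {Q} and {O}.
Refine {K,Y} on symbol 1: members go to different blocks, giving {Y} and {K}.
No further refinement is possible. Final partition (7 blocks): {J,P} | {Y} | {V} | {Q} | {T} | {O} | {K}.
J and P lie in the same block of the stable partition, so they are equivalent — no string distinguishes them.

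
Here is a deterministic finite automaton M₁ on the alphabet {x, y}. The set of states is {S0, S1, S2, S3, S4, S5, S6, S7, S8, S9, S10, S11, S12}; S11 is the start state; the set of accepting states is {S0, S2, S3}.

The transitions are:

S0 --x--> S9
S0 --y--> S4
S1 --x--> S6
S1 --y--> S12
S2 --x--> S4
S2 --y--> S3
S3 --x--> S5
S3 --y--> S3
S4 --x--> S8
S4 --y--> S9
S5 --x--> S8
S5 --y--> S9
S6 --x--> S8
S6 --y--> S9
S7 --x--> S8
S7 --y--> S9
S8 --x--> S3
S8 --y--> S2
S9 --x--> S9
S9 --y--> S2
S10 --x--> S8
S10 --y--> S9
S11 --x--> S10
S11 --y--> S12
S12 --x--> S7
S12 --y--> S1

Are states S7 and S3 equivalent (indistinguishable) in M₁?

No

States {S0} cannot be reached from the start state, so discard them.
P0 = {S2,S3} | {S1,S4,S5,S6,S7,S8,S9,S10,S11,S12}.
Split {S1,S4,S5,S6,S7,S8,S9,S10,S11,S12} by δ(·,x) → {S1,S4,S5,S6,S7,S9,S10,S11,S12} and {S8}.
On input x, block {S1,S4,S5,S6,S7,S9,S10,S11,S12} splits into {S4,S5,S6,S7,S10} and {S1,S9,S11,S12}.
Split {S1,S9,S11,S12} by δ(·,x) → {S1,S11,S12} and {S9}.
The partition is now stable with 5 blocks: {S2,S3} | {S4,S5,S6,S7,S10} | {S8} | {S1,S11,S12} | {S9}.
S7 and S3 end up in different blocks, so they are distinguishable. For instance, the string 'ε' is accepted from only S3.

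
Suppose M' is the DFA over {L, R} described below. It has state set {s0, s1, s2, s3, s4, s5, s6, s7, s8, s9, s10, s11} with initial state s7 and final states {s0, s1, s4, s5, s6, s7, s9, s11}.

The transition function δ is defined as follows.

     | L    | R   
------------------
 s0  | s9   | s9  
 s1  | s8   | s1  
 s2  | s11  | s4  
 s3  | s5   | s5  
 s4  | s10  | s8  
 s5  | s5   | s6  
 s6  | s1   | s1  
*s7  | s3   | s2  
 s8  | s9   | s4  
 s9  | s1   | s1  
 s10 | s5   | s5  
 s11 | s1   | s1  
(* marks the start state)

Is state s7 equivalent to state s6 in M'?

No

States {s0} cannot be reached from the start state, so discard them.
P0 = {s1,s4,s5,s6,s7,s9,s11} | {s2,s3,s8,s10}.
Split {s1,s4,s5,s6,s7,s9,s11} by δ(·,L) → {s5,s6,s9,s11} and {s1,s4,s7}.
On input L, block {s5,s6,s9,s11} splits into {s6,s9,s11} and {s5}.
Refine {s2,s3,s8,s10} on symbol L: members go to different blocks, giving {s2,s8} and {s3,s10}.
Refine {s1,s4,s7} on symbol L: members go to different blocks, giving {s4,s7} and {s1}.
No further refinement is possible. Final partition (6 blocks): {s6,s9,s11} | {s2,s8} | {s4,s7} | {s5} | {s3,s10} | {s1}.
s7 and s6 end up in different blocks, so they are distinguishable. For instance, the string 'L' is accepted from only s6.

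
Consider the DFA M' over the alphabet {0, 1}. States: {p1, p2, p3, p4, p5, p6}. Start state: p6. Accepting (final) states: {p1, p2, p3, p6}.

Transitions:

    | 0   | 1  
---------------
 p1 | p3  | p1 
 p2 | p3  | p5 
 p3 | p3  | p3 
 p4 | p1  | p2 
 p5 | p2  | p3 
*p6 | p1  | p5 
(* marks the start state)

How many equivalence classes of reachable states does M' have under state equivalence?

States {p4} cannot be reached from the start state, so discard them.
P0 = {p1,p2,p3,p6} | {p5}.
Split {p1,p2,p3,p6} by δ(·,1) → {p1,p3} and {p2,p6}.
The partition is now stable with 3 blocks: {p1,p3} | {p5} | {p2,p6}.

3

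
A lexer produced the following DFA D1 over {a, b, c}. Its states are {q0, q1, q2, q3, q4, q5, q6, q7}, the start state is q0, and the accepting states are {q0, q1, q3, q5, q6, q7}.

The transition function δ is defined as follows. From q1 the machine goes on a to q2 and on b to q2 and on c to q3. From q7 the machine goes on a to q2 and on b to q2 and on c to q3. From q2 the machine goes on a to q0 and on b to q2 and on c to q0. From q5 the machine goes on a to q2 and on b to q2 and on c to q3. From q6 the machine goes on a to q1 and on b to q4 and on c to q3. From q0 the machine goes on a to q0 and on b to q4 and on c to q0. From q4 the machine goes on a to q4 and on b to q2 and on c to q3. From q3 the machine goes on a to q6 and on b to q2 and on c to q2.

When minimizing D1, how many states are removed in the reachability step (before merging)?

2

Starting at q0 and following transitions, the reachable set is {q0, q1, q2, q3, q4, q6}. That leaves q5, q7 unreachable — 2 in total.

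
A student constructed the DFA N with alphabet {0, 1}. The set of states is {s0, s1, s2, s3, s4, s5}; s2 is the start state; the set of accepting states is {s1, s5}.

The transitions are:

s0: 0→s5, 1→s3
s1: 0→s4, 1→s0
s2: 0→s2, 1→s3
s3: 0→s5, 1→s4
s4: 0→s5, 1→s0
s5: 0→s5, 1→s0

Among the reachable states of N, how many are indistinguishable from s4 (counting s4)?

First remove the unreachable states {s1}; 5 states remain.
P0 = {s5} | {s0,s2,s3,s4}.
Refine {s0,s2,s3,s4} on symbol 0: members go to different blocks, giving {s0,s3,s4} and {s2}.
No further refinement is possible. Final partition (3 blocks): {s5} | {s0,s3,s4} | {s2}.
The equivalence class containing s4 is {s0,s3,s4}, of size 3.

3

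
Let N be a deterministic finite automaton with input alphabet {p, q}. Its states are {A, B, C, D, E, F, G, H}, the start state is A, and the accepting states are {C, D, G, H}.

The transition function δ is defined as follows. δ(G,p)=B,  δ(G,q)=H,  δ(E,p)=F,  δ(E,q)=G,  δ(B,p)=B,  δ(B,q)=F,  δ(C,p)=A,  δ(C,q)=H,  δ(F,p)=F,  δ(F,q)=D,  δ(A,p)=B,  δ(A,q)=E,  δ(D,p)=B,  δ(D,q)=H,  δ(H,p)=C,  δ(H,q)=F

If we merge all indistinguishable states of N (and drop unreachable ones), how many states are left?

Every state is reachable, so we keep all 8.
Start with accepting vs non-accepting: {C,D,G,H} | {A,B,E,F}.
Refine {C,D,G,H} on symbol p: members go to different blocks, giving {C,D,G} and {H}.
Split {A,B,E,F} by δ(·,q) → {A,B} and {E,F}.
Stable partition: {C,D,G} | {A,B} | {H} | {E,F} — 4 equivalence classes.

4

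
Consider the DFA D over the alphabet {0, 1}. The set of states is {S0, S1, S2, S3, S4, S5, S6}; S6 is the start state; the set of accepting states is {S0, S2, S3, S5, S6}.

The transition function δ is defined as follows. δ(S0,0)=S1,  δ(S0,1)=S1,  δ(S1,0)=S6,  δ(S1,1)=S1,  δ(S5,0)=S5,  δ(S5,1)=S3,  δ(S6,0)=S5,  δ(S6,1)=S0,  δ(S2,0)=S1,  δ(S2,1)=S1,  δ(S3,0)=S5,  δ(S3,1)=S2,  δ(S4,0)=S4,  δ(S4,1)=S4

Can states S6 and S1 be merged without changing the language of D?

No

First remove the unreachable states {S4}; 6 states remain.
Start with accepting vs non-accepting: {S0,S2,S3,S5,S6} | {S1}.
Refine {S0,S2,S3,S5,S6} on symbol 0: members go to different blocks, giving {S3,S5,S6} and {S0,S2}.
Refine {S3,S5,S6} on symbol 1: members go to different blocks, giving {S3,S6} and {S5}.
Stable partition: {S3,S6} | {S1} | {S0,S2} | {S5} — 4 equivalence classes.
S6 and S1 end up in different blocks, so they are distinguishable. For instance, the string 'ε' is accepted from only S6.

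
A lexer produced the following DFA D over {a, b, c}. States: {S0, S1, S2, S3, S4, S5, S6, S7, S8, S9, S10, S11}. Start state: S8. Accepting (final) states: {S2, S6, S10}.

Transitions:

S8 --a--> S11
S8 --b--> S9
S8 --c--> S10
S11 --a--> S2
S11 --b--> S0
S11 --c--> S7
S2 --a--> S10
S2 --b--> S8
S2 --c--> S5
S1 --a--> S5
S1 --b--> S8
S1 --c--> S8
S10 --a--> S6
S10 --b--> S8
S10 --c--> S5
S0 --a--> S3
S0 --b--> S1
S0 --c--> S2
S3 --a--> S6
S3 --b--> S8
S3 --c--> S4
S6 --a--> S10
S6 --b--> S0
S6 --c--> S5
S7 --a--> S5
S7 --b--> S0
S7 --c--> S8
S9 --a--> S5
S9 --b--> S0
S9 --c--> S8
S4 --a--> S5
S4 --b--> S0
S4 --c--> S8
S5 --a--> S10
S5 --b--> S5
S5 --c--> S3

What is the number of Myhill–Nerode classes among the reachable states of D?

5

Every state is reachable, so we keep all 12.
P0 = {S2,S6,S10} | {S0,S1,S3,S4,S5,S7,S8,S9,S11}.
On input a, block {S0,S1,S3,S4,S5,S7,S8,S9,S11} splits into {S0,S1,S4,S7,S8,S9} and {S3,S5,S11}.
On input c, block {S0,S1,S4,S7,S8,S9} splits into {S1,S4,S7,S9} and {S0,S8}.
Split {S3,S5,S11} by δ(·,b) → {S3,S11} and {S5}.
No further refinement is possible. Final partition (5 blocks): {S2,S6,S10} | {S1,S4,S7,S9} | {S3,S11} | {S0,S8} | {S5}.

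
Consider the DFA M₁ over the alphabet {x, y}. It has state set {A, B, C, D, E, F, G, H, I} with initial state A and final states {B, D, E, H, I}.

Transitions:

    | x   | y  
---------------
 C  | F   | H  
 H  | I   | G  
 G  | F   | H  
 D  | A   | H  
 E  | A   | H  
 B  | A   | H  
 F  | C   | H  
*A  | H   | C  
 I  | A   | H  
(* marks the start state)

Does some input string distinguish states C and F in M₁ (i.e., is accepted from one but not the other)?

No

States {B,D,E} cannot be reached from the start state, so discard them.
Start with accepting vs non-accepting: {H,I} | {A,C,F,G}.
Refine {H,I} on symbol x: members go to different blocks, giving {H} and {I}.
Refine {A,C,F,G} on symbol x: members go to different blocks, giving {C,F,G} and {A}.
Stable partition: {H} | {C,F,G} | {I} | {A} — 4 equivalence classes.
C and F lie in the same block of the stable partition, so they are equivalent — no string distinguishes them.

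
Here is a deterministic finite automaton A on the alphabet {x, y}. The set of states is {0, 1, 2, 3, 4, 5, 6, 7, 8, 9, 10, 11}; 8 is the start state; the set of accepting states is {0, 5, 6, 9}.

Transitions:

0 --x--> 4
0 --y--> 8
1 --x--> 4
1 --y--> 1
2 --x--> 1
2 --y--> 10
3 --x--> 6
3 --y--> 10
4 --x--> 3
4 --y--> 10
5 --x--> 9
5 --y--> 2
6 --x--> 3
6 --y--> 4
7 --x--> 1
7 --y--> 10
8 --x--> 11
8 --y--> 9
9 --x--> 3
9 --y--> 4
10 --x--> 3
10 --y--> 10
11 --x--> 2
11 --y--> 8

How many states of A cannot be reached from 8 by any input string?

No path from 8 leads to 0, 5, 7; the other 9 states are all reachable.

3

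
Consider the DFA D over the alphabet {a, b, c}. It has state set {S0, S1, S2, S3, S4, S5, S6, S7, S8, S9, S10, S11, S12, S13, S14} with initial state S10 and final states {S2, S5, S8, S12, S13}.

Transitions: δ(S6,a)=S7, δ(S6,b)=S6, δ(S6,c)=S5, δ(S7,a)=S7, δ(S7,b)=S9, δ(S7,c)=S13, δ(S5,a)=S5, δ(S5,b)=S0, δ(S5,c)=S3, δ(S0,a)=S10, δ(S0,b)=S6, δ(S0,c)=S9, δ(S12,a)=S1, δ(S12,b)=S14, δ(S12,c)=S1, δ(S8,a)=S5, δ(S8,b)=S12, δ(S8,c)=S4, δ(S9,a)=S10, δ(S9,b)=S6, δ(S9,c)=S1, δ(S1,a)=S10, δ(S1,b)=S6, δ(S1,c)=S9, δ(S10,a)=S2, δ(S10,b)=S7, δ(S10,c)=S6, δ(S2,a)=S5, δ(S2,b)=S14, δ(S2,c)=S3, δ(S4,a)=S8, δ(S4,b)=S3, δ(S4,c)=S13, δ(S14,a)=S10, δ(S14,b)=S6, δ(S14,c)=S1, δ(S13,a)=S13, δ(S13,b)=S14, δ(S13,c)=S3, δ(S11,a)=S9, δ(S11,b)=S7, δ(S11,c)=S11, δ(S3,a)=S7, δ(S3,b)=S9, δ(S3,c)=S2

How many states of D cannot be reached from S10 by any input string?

No path from S10 leads to S4, S8, S11, S12; the other 11 states are all reachable.

4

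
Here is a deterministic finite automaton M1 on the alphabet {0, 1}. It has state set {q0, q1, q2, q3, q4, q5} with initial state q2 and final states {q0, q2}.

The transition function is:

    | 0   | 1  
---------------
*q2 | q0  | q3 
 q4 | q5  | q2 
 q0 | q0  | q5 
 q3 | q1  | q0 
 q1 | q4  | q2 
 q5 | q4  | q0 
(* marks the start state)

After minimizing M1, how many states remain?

Every state is reachable, so we keep all 6.
P0 = {q0,q2} | {q1,q3,q4,q5}.
Stable partition: {q0,q2} | {q1,q3,q4,q5} — 2 equivalence classes.

2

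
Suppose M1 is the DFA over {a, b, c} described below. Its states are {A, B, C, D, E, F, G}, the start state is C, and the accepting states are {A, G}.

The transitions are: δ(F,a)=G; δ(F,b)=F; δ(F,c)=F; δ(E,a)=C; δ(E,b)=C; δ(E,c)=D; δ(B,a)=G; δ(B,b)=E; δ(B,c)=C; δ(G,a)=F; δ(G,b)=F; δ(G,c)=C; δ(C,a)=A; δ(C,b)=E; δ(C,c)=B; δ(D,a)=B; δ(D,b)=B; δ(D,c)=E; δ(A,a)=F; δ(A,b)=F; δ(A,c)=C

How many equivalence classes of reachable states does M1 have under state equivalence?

4

Every state is reachable, so we keep all 7.
Start with accepting vs non-accepting: {A,G} | {B,C,D,E,F}.
Split {B,C,D,E,F} by δ(·,a) → {B,C,F} and {D,E}.
Refine {B,C,F} on symbol b: members go to different blocks, giving {B,C} and {F}.
No further refinement is possible. Final partition (4 blocks): {A,G} | {B,C} | {D,E} | {F}.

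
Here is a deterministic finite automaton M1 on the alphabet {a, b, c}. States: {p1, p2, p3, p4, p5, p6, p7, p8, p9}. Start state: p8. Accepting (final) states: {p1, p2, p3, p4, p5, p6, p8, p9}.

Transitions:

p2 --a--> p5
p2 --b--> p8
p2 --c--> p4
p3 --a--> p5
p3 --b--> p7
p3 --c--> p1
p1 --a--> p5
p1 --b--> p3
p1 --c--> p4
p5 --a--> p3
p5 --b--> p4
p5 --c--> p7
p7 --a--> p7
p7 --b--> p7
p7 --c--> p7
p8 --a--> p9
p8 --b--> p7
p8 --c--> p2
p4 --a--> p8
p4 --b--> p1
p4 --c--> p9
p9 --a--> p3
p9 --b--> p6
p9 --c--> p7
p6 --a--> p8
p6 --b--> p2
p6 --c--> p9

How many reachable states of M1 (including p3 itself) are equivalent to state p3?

2

All states are reachable from the start state.
Start with accepting vs non-accepting: {p1,p2,p3,p4,p5,p6,p8,p9} | {p7}.
On input b, block {p1,p2,p3,p4,p5,p6,p8,p9} splits into {p1,p2,p4,p5,p6,p9} and {p3,p8}.
Refine {p1,p2,p4,p5,p6,p9} on symbol a: members go to different blocks, giving {p4,p5,p6,p9} and {p1,p2}.
On input b, block {p4,p5,p6,p9} splits into {p4,p6} and {p5,p9}.
The partition is now stable with 5 blocks: {p4,p6} | {p7} | {p3,p8} | {p1,p2} | {p5,p9}.
State p3 belongs to the block {p3,p8}, which has 2 states.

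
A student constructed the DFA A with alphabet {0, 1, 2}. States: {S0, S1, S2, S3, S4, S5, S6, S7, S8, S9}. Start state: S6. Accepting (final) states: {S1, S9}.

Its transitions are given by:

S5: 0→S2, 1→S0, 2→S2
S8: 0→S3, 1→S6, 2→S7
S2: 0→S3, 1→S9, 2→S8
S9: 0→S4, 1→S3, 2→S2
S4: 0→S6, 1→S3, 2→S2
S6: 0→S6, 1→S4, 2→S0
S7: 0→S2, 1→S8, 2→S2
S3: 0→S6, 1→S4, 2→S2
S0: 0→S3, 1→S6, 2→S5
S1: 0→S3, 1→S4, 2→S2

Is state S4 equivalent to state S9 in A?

States {S1} cannot be reached from the start state, so discard them.
Start with accepting vs non-accepting: {S9} | {S0,S2,S3,S4,S5,S6,S7,S8}.
Refine {S0,S2,S3,S4,S5,S6,S7,S8} on symbol 1: members go to different blocks, giving {S0,S3,S4,S5,S6,S7,S8} and {S2}.
Split {S0,S3,S4,S5,S6,S7,S8} by δ(·,0) → {S0,S3,S4,S6,S8} and {S5,S7}.
Split {S0,S3,S4,S6,S8} by δ(·,2) → {S0,S8} and {S3,S4} and {S6}.
Stable partition: {S9} | {S0,S8} | {S2} | {S5,S7} | {S3,S4} | {S6} — 6 equivalence classes.
S4 and S9 end up in different blocks, so they are distinguishable. For instance, the string 'ε' is accepted from only S9.

No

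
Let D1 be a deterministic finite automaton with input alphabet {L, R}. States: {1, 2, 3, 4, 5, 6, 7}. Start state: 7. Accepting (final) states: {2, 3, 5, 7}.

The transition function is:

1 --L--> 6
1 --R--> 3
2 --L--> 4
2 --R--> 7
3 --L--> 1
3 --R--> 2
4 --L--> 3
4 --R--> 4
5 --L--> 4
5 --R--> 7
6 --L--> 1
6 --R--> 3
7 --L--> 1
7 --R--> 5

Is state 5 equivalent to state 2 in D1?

Yes

Initial partition by acceptance: {2,3,5,7} | {1,4,6}.
On input L, block {1,4,6} splits into {1,6} and {4}.
On input L, block {2,3,5,7} splits into {2,5} and {3,7}.
The partition is now stable with 4 blocks: {2,5} | {1,6} | {4} | {3,7}.
5 and 2 lie in the same block of the stable partition, so they are equivalent — no string distinguishes them.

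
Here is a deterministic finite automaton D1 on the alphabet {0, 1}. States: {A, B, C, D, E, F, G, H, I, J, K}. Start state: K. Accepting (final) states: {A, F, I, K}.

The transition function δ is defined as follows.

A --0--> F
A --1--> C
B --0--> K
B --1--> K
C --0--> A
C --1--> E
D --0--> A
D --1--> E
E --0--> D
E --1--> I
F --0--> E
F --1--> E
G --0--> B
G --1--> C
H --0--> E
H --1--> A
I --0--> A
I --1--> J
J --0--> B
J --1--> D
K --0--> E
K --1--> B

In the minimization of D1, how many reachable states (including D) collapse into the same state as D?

2

First remove the unreachable states {G,H}; 9 states remain.
P0 = {A,F,I,K} | {B,C,D,E,J}.
Split {A,F,I,K} by δ(·,0) → {A,I} and {F,K}.
On input 0, block {A,I} splits into {A} and {I}.
On input 0, block {B,C,D,E,J} splits into {C,D} and {E,J} and {B}.
Split {F,K} by δ(·,1) → {F} and {K}.
On input 0, block {E,J} splits into {E} and {J}.
No further refinement is possible. Final partition (8 blocks): {A} | {C,D} | {F} | {I} | {E} | {B} | {K} | {J}.
State D belongs to the block {C,D}, which has 2 states.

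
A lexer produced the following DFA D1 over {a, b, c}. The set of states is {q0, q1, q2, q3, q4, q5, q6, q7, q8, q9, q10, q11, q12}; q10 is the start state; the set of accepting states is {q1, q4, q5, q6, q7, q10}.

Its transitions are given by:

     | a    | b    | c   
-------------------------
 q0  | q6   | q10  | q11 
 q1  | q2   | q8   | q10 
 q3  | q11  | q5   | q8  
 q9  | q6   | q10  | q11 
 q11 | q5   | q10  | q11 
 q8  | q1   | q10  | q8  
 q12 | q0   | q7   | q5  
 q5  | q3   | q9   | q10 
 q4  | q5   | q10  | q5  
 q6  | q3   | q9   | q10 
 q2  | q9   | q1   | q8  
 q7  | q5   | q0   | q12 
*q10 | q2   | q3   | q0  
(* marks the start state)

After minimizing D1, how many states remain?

4

States {q4,q7,q12} cannot be reached from the start state, so discard them.
Start with accepting vs non-accepting: {q1,q5,q6,q10} | {q0,q2,q3,q8,q9,q11}.
On input c, block {q1,q5,q6,q10} splits into {q1,q5,q6} and {q10}.
Refine {q0,q2,q3,q8,q9,q11} on symbol a: members go to different blocks, giving {q0,q8,q9,q11} and {q2,q3}.
No further refinement is possible. Final partition (4 blocks): {q1,q5,q6} | {q0,q8,q9,q11} | {q10} | {q2,q3}.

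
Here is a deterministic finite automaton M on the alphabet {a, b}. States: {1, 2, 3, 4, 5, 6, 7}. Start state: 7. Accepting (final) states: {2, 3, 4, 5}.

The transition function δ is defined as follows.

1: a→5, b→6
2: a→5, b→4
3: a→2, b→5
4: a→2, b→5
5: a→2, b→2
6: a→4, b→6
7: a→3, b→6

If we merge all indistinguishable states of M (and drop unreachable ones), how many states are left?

2

Reachable states from the start: {2,3,4,5,6,7}. Unreachable: {1} — drop them.
Initial partition by acceptance: {2,3,4,5} | {6,7}.
No further refinement is possible. Final partition (2 blocks): {2,3,4,5} | {6,7}.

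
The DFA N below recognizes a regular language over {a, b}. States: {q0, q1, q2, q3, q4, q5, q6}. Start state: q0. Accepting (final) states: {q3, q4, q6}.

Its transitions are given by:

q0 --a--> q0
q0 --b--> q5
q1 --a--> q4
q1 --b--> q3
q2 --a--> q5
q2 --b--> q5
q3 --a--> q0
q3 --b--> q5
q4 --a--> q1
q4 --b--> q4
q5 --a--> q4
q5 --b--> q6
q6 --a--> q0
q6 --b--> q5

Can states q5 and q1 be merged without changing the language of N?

States {q2} cannot be reached from the start state, so discard them.
Start with accepting vs non-accepting: {q3,q4,q6} | {q0,q1,q5}.
Refine {q3,q4,q6} on symbol b: members go to different blocks, giving {q3,q6} and {q4}.
Refine {q0,q1,q5} on symbol a: members go to different blocks, giving {q1,q5} and {q0}.
Stable partition: {q3,q6} | {q1,q5} | {q4} | {q0} — 4 equivalence classes.
q5 and q1 lie in the same block of the stable partition, so they are equivalent — no string distinguishes them.

Yes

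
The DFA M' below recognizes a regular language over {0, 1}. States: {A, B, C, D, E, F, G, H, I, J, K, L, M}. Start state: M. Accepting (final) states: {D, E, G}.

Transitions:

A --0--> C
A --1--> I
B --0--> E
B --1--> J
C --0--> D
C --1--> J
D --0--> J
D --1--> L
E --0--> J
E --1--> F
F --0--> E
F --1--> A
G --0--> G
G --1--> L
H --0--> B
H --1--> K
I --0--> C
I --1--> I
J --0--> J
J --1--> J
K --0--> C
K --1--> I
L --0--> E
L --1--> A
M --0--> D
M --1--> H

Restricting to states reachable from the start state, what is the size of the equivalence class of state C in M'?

States {G} cannot be reached from the start state, so discard them.
Start with accepting vs non-accepting: {D,E} | {A,B,C,F,H,I,J,K,L,M}.
Split {A,B,C,F,H,I,J,K,L,M} by δ(·,0) → {A,H,I,J,K} and {B,C,F,L,M}.
Split {A,H,I,J,K} by δ(·,0) → {A,H,I,K} and {J}.
Refine {B,C,F,L,M} on symbol 1: members go to different blocks, giving {F,L,M} and {B,C}.
The partition is now stable with 5 blocks: {D,E} | {A,H,I,K} | {F,L,M} | {J} | {B,C}.
State C belongs to the block {B,C}, which has 2 states.

2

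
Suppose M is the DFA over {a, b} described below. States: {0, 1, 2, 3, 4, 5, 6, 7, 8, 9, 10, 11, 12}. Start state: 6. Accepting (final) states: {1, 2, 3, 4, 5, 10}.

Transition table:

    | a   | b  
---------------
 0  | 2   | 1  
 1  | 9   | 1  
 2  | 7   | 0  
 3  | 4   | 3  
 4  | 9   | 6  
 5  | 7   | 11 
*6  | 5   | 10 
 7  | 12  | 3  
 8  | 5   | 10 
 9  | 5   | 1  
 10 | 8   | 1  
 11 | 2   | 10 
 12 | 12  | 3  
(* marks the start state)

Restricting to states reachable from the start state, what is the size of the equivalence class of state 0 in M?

5

All states are reachable from the start state.
Initial partition by acceptance: {1,2,3,4,5,10} | {0,6,7,8,9,11,12}.
Split {1,2,3,4,5,10} by δ(·,a) → {1,2,4,5,10} and {3}.
Refine {1,2,4,5,10} on symbol b: members go to different blocks, giving {2,4,5} and {1,10}.
Refine {0,6,7,8,9,11,12} on symbol a: members go to different blocks, giving {0,6,8,9,11} and {7,12}.
Split {2,4,5} by δ(·,a) → {2,5} and {4}.
Stable partition: {2,5} | {0,6,8,9,11} | {3} | {1,10} | {7,12} | {4} — 6 equivalence classes.
State 0 belongs to the block {0,6,8,9,11}, which has 5 states.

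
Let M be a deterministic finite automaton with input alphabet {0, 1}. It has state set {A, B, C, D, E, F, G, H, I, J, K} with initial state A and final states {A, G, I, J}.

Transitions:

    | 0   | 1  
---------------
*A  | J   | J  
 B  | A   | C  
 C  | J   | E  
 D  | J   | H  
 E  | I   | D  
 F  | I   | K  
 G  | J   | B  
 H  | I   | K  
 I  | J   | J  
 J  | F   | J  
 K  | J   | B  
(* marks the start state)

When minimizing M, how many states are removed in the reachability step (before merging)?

1

No path from A leads to G; the other 10 states are all reachable.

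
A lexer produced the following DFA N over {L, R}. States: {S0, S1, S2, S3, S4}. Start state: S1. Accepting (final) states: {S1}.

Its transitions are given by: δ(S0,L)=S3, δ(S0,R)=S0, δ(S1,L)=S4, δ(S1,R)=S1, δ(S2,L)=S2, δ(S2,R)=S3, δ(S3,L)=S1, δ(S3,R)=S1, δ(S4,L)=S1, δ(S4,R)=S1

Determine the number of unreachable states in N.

BFS from S1 reaches {S1, S4}; the 3 state(s) S0, S2, S3 are never visited.

3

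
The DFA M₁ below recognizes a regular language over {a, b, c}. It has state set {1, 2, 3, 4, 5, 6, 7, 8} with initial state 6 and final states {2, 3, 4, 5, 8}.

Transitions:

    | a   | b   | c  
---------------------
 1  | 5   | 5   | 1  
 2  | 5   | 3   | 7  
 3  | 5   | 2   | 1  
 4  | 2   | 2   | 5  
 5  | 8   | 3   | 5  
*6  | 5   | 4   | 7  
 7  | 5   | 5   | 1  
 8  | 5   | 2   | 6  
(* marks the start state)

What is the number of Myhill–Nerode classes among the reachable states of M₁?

All states are reachable from the start state.
Initial partition by acceptance: {2,3,4,5,8} | {1,6,7}.
Split {2,3,4,5,8} by δ(·,c) → {2,3,8} and {4,5}.
The partition is now stable with 3 blocks: {2,3,8} | {1,6,7} | {4,5}.

3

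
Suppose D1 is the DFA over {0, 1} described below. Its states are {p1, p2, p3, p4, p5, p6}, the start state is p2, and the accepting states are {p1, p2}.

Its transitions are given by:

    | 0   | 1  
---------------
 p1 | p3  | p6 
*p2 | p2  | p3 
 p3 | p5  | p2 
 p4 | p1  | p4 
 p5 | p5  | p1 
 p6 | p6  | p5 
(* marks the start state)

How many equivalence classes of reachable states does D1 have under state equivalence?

States {p4} cannot be reached from the start state, so discard them.
Start with accepting vs non-accepting: {p1,p2} | {p3,p5,p6}.
Refine {p1,p2} on symbol 0: members go to different blocks, giving {p1} and {p2}.
On input 1, block {p3,p5,p6} splits into {p3} and {p5} and {p6}.
Stable partition: {p1} | {p3} | {p2} | {p5} | {p6} — 5 equivalence classes.

5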